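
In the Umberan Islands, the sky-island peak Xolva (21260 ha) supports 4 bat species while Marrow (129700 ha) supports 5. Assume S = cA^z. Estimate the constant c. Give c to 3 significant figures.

z = ln(S₂/S₁) / ln(A₂/A₁) = ln(5/4) / ln(129700/21260) = 0.2231 / 1.8084 = 0.1234
c = S₁ / A₁^z = 4 / 21260^0.1234 = 4 / 3.42 = 1.17

1.17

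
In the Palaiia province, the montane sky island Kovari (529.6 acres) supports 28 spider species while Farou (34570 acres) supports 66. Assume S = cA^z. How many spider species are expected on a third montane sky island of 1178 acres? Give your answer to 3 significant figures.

33.0

z = ln(66/28) / ln(34570/529.6) = 0.8575 / 4.1786 = 0.2052
c = 28 / 529.6^0.2052 = 28 / 3.622 = 7.73
S₃ = 7.73 × 1178^0.2052 = 7.73 × 4.268 ≈ 32.99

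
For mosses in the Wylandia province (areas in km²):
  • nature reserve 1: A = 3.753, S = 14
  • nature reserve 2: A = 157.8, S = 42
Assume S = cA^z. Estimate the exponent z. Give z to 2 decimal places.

Taking logs: ln S = ln c + z ln A, so z = (ln S₂ − ln S₁)/(ln A₂ − ln A₁).
z = ln(42/14) / ln(157.8/3.753) = ln(3) / ln(42.05) = 1.0986 / 3.7388 = 0.2938

0.29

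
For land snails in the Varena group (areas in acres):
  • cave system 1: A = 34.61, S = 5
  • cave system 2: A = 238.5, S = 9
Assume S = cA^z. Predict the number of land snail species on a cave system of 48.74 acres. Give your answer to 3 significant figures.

5.55

z = ln(9/5) / ln(238.5/34.61) = 0.5878 / 1.9302 = 0.3045
c = 5 / 34.61^0.3045 = 5 / 2.942 = 1.699
S₃ = 1.699 × 48.74^0.3045 = 1.699 × 3.266 ≈ 5.549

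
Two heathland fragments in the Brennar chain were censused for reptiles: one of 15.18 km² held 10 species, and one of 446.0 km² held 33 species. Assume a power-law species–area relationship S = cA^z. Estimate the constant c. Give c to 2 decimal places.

3.83

z = ln(S₂/S₁) / ln(A₂/A₁) = ln(33/10) / ln(446/15.18) = 1.1939 / 3.3803 = 0.3532
c = S₁ / A₁^z = 10 / 15.18^0.3532 = 10 / 2.613 = 3.826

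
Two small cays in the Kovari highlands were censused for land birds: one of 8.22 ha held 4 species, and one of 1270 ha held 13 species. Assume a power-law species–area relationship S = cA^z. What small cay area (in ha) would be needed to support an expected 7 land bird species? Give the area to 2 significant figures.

z = ln(13/4) / ln(1270/8.22) = 1.1787 / 5.0402 = 0.2339
c = 4 / 8.22^0.2339 = 4 / 1.637 = 2.444
A = (7/2.444)^(1/0.2339) ⇒ ln A = ln(2.864)/0.2339 = 4.4996
A = e^4.4996 ≈ 89.98 ha

90 ha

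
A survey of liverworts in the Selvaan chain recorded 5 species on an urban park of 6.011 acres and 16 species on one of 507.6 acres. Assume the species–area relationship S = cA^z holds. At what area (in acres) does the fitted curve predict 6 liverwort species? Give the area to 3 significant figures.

z = ln(16/5) / ln(507.6/6.011) = 1.1632 / 4.4361 = 0.2622
c = 5 / 6.011^0.2622 = 5 / 1.6 = 3.124
A = (6/3.124)^(1/0.2622) ⇒ ln A = ln(1.921)/0.2622 = 2.4889
A = e^2.4889 ≈ 12.05 acres

12.0 acres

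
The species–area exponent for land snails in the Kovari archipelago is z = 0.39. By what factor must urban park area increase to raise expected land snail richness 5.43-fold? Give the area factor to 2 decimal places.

76.58

(A₂/A₁)^0.39 = 5.43, so A₂/A₁ = 5.43^(1/0.39) = 5.43^2.564
ln(A₂/A₁) = ln 5.43 / 0.39 = 1.6919 / 0.39 = 4.3383
A₂/A₁ = e^4.3383 ≈ 76.58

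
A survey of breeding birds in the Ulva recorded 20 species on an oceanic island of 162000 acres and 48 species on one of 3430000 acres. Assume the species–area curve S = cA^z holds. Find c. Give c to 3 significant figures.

z = ln(S₂/S₁) / ln(A₂/A₁) = ln(48/20) / ln(3430000/162000) = 0.8755 / 3.0527 = 0.2868
c = S₁ / A₁^z = 20 / 162000^0.2868 = 20 / 31.19 = 0.6413

0.641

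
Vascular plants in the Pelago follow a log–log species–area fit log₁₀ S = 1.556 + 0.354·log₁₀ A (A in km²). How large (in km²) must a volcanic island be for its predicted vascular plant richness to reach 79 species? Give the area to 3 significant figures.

9.23 km²

79 = 35.97 × A^0.354  ⇒  A^0.354 = 79/35.97 = 2.196
ln A = ln(2.196) / 0.354 = 0.7866 / 0.354 = 2.2221
A = e^2.2221 ≈ 9.227 km²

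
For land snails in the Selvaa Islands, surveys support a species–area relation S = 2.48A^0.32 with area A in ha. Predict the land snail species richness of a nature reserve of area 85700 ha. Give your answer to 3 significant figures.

94.0

S = 2.48 × 85700^0.32
ln S = ln 2.48 + 0.32 × ln 85700 = 0.9083 + 0.32 × 11.3586 = 4.5430
S = e^4.5430 ≈ 93.97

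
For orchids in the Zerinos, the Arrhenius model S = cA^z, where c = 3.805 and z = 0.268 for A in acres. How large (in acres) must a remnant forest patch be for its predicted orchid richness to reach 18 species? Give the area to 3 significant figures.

18 = 3.805 × A^0.268  ⇒  A^0.268 = 18/3.805 = 4.731
ln A = ln(4.731) / 0.268 = 1.5541 / 0.268 = 5.7987
A = e^5.7987 ≈ 329.9 acres

330 acres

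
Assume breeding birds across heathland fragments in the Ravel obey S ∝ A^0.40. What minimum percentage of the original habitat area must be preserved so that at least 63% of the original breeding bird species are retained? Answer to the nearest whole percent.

Need (A_new/A_old)^0.4 = 0.63, so A_new/A_old = 0.63^(1/0.4) = 0.63^2.5
ln(A_new/A_old) = ln 0.63 / 0.4 = -0.4620 / 0.4 = -1.1551
A_new/A_old = e^-1.1551 ≈ 0.315

32%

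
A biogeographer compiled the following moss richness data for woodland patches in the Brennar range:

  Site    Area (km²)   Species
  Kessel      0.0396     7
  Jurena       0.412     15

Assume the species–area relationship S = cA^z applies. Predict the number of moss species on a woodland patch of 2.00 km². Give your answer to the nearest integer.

z = ln(15/7) / ln(0.412/0.0396) = 0.7621 / 2.3422 = 0.3254
c = 7 / 0.0396^0.3254 = 7 / 0.3497 = 20.02
S₃ = 20.02 × 2^0.3254 = 20.02 × 1.253 ≈ 25.08

25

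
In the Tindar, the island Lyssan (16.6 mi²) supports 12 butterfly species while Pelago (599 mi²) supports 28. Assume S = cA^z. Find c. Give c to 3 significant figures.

6.18

z = ln(S₂/S₁) / ln(A₂/A₁) = ln(28/12) / ln(599/16.6) = 0.8473 / 3.5859 = 0.2363
c = S₁ / A₁^z = 12 / 16.6^0.2363 = 12 / 1.942 = 6.179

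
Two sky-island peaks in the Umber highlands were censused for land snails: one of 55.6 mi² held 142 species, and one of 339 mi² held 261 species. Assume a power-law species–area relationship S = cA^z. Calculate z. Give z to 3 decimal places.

Taking logs: ln S = ln c + z ln A, so z = (ln S₂ − ln S₁)/(ln A₂ − ln A₁).
z = ln(261/142) / ln(339/55.6) = ln(1.838) / ln(6.097) = 0.6087 / 1.8078 = 0.3367

0.337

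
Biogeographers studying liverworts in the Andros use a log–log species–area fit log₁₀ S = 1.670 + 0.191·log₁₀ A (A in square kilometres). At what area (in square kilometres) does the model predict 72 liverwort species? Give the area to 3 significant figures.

72 = 46.77 × A^0.191  ⇒  A^0.191 = 72/46.77 = 1.539
ln A = ln(1.539) / 0.191 = 0.4313 / 0.191 = 2.2584
A = e^2.2584 ≈ 9.567 square kilometres

9.57 square kilometres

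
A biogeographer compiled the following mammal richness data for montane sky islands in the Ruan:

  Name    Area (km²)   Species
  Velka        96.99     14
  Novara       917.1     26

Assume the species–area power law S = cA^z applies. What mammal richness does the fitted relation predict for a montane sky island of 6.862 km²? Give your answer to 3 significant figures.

6.75

z = ln(26/14) / ln(917.1/96.99) = 0.6190 / 2.2466 = 0.2755
c = 14 / 96.99^0.2755 = 14 / 3.527 = 3.969
S₃ = 3.969 × 6.862^0.2755 = 3.969 × 1.7 ≈ 6.748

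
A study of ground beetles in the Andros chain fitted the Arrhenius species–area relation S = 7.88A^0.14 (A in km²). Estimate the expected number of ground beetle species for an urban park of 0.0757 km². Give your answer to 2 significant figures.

5.5

S = 7.88 × 0.0757^0.14 = 7.88 × 0.6967 ≈ 5.49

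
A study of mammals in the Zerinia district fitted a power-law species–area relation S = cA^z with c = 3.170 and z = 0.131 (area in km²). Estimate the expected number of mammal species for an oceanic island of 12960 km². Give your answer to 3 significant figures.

S = 3.17 × 12960^0.131 = 3.17 × 3.457 ≈ 10.96

11.0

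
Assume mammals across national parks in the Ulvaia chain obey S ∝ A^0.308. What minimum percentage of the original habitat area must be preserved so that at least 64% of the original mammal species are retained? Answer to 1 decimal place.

23.5%

Need (A_new/A_old)^0.308 = 0.64, so A_new/A_old = 0.64^(1/0.308) = 0.64^3.247
ln(A_new/A_old) = ln 0.64 / 0.308 = -0.4463 / 0.308 = -1.4490
A_new/A_old = e^-1.4490 ≈ 0.2348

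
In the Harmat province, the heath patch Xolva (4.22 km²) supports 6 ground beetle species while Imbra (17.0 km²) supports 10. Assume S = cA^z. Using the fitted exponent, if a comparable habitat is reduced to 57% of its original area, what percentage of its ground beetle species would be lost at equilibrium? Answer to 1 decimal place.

z = ln(10/6) / ln(17/4.22) = 0.5108 / 1.3934 = 0.3666
S_new/S_old = (A_new/A_old)^z = 0.57^0.3666 = exp(0.3666 × -0.5621) = 0.8138
Fraction lost = 1 − 0.8138 = 0.1862

18.6%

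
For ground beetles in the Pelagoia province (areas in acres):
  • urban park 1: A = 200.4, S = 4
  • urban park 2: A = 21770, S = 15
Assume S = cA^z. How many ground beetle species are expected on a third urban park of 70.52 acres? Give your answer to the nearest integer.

3

z = ln(15/4) / ln(21770/200.4) = 1.3218 / 4.6880 = 0.2819
c = 4 / 200.4^0.2819 = 4 / 4.457 = 0.8975
S₃ = 0.8975 × 70.52^0.2819 = 0.8975 × 3.32 ≈ 2.98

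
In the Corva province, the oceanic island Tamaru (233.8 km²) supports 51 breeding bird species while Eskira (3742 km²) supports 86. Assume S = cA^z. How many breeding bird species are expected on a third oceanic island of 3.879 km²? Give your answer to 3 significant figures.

z = ln(86/51) / ln(3742/233.8) = 0.5225 / 2.7729 = 0.1884
c = 51 / 233.8^0.1884 = 51 / 2.795 = 18.25
S₃ = 18.25 × 3.879^0.1884 = 18.25 × 1.291 ≈ 23.56

23.6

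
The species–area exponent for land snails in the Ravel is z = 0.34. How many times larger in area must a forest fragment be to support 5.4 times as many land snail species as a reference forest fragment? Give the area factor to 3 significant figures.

143

(A₂/A₁)^0.34 = 5.4, so A₂/A₁ = 5.4^(1/0.34) = 5.4^2.941
ln(A₂/A₁) = ln 5.4 / 0.34 = 1.6864 / 0.34 = 4.9600
A₂/A₁ = e^4.9600 ≈ 142.6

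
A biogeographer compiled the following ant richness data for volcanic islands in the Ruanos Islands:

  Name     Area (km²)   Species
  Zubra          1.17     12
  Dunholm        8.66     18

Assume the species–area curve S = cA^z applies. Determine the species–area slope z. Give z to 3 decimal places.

0.203

Taking logs: ln S = ln c + z ln A, so z = (ln S₂ − ln S₁)/(ln A₂ − ln A₁).
z = ln(18/12) / ln(8.66/1.17) = ln(1.5) / ln(7.402) = 0.4055 / 2.0017 = 0.2026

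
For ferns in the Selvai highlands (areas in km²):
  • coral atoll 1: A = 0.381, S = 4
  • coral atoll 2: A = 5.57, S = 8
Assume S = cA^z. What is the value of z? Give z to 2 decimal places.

Taking logs: ln S = ln c + z ln A, so z = (ln S₂ − ln S₁)/(ln A₂ − ln A₁).
z = ln(8/4) / ln(5.57/0.381) = ln(2) / ln(14.62) = 0.6931 / 2.6824 = 0.2584

0.26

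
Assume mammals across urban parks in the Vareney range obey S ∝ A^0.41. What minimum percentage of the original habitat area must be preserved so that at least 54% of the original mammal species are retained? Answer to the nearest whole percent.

Need (A_new/A_old)^0.41 = 0.54, so A_new/A_old = 0.54^(1/0.41) = 0.54^2.439
ln(A_new/A_old) = ln 0.54 / 0.41 = -0.6162 / 0.41 = -1.5029
A_new/A_old = e^-1.5029 ≈ 0.2225

22%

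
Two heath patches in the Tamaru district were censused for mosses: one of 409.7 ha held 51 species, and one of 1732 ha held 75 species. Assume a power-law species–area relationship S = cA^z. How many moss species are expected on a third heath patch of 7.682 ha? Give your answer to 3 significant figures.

17.6

z = ln(75/51) / ln(1732/409.7) = 0.3857 / 1.4416 = 0.2675
c = 51 / 409.7^0.2675 = 51 / 4.999 = 10.2
S₃ = 10.2 × 7.682^0.2675 = 10.2 × 1.725 ≈ 17.6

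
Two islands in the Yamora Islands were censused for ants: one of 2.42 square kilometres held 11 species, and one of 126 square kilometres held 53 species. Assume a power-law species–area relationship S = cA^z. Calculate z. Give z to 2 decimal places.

0.40

Taking logs: ln S = ln c + z ln A, so z = (ln S₂ − ln S₁)/(ln A₂ − ln A₁).
z = ln(53/11) / ln(126/2.42) = ln(4.818) / ln(52.07) = 1.5724 / 3.9525 = 0.3978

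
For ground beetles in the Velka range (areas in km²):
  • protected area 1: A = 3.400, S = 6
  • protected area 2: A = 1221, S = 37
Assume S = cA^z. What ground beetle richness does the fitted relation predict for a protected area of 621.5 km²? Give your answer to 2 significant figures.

z = ln(37/6) / ln(1221/3.4) = 1.8192 / 5.8837 = 0.3092
c = 6 / 3.4^0.3092 = 6 / 1.46 = 4.11
S₃ = 4.11 × 621.5^0.3092 = 4.11 × 7.306 ≈ 30.03

30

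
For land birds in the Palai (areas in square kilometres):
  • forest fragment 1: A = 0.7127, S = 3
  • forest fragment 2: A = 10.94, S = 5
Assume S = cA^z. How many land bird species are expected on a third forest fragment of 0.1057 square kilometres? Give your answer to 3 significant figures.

2.10

z = ln(5/3) / ln(10.94/0.7127) = 0.5108 / 2.7311 = 0.1870
c = 3 / 0.7127^0.1870 = 3 / 0.9386 = 3.196
S₃ = 3.196 × 0.1057^0.1870 = 3.196 × 0.6568 ≈ 2.099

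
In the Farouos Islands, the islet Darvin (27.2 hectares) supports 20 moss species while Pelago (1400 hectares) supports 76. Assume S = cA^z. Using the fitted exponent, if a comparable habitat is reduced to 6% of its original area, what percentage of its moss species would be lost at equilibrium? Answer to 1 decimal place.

61.4%

z = ln(76/20) / ln(1400/27.2) = 1.3350 / 3.9410 = 0.3387
S_new/S_old = (A_new/A_old)^z = 0.06^0.3387 = exp(0.3387 × -2.8134) = 0.3856
Fraction lost = 1 − 0.3856 = 0.6144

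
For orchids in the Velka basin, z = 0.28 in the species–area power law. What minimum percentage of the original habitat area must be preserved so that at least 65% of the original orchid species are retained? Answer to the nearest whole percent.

21%

Need (A_new/A_old)^0.28 = 0.65, so A_new/A_old = 0.65^(1/0.28) = 0.65^3.571
ln(A_new/A_old) = ln 0.65 / 0.28 = -0.4308 / 0.28 = -1.5385
A_new/A_old = e^-1.5385 ≈ 0.2147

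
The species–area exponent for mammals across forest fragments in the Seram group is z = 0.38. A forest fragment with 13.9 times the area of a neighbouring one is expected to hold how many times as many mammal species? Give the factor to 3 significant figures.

S₂/S₁ = (A₂/A₁)^z = 13.9^0.38
ln(S₂/S₁) = 0.38 × ln 13.9 = 0.38 × 2.6319 = 1.0001
S₂/S₁ = e^1.0001 ≈ 2.719

2.72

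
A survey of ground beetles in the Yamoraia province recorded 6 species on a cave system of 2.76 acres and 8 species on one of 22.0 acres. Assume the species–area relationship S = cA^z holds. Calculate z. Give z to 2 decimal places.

Taking logs: ln S = ln c + z ln A, so z = (ln S₂ − ln S₁)/(ln A₂ − ln A₁).
z = ln(8/6) / ln(22/2.76) = ln(1.333) / ln(7.971) = 0.2877 / 2.0758 = 0.1386

0.14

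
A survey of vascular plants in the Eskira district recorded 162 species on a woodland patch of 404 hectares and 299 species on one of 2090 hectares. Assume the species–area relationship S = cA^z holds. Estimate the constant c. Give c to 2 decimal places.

17.28

z = ln(S₂/S₁) / ln(A₂/A₁) = ln(299/162) / ln(2090/404) = 0.6128 / 1.6435 = 0.3729
c = S₁ / A₁^z = 162 / 404^0.3729 = 162 / 9.373 = 17.28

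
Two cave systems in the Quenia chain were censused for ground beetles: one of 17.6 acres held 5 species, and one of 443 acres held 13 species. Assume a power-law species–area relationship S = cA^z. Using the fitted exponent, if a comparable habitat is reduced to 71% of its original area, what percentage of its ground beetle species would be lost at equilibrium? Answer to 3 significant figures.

9.65%

z = ln(13/5) / ln(443/17.6) = 0.9555 / 3.2257 = 0.2962
S_new/S_old = (A_new/A_old)^z = 0.71^0.2962 = exp(0.2962 × -0.3425) = 0.9035
Fraction lost = 1 − 0.9035 = 0.09648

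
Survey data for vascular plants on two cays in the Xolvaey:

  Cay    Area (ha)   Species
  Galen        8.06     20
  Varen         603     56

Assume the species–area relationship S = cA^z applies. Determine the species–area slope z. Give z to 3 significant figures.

Taking logs: ln S = ln c + z ln A, so z = (ln S₂ − ln S₁)/(ln A₂ − ln A₁).
z = ln(56/20) / ln(603/8.06) = ln(2.8) / ln(74.81) = 1.0296 / 4.3150 = 0.2386

0.239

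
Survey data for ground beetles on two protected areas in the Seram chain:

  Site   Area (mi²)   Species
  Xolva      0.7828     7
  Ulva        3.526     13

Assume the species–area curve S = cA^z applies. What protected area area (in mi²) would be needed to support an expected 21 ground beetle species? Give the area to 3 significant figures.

z = ln(13/7) / ln(3.526/0.7828) = 0.6190 / 1.5050 = 0.4113
c = 7 / 0.7828^0.4113 = 7 / 0.9042 = 7.742
A = (21/7.742)^(1/0.4113) ⇒ ln A = ln(2.713)/0.4113 = 2.4261
A = e^2.4261 ≈ 11.31 mi²

11.3 mi²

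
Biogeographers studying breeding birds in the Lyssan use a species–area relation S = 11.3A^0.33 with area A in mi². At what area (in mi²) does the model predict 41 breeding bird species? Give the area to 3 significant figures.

49.7 mi²

41 = 11.3 × A^0.33  ⇒  A^0.33 = 41/11.3 = 3.628
ln A = ln(3.628) / 0.33 = 1.2888 / 0.33 = 3.9054
A = e^3.9054 ≈ 49.67 mi²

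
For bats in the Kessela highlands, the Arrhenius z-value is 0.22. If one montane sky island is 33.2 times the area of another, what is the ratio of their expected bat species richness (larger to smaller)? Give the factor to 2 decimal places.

2.16

S₂/S₁ = (A₂/A₁)^z = 33.2^0.22
ln(S₂/S₁) = 0.22 × ln 33.2 = 0.22 × 3.5025 = 0.7706
S₂/S₁ = e^0.7706 ≈ 2.161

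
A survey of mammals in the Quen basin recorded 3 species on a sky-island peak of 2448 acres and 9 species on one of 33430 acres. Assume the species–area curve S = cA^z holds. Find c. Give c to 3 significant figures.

z = ln(S₂/S₁) / ln(A₂/A₁) = ln(9/3) / ln(33430/2448) = 1.0986 / 2.6142 = 0.4203
c = S₁ / A₁^z = 3 / 2448^0.4203 = 3 / 26.56 = 0.113

0.113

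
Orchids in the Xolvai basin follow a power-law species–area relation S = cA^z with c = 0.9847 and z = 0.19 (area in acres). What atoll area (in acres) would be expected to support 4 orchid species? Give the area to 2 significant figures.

1600 acres

4 = 0.9847 × A^0.19  ⇒  A^0.19 = 4/0.9847 = 4.062
ln A = ln(4.062) / 0.19 = 1.4017 / 0.19 = 7.3774
A = e^7.3774 ≈ 1599 acres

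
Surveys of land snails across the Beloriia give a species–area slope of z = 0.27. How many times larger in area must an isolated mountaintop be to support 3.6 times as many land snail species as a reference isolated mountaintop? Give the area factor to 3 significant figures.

(A₂/A₁)^0.27 = 3.6, so A₂/A₁ = 3.6^(1/0.27) = 3.6^3.704
ln(A₂/A₁) = ln 3.6 / 0.27 = 1.2809 / 0.27 = 4.7442
A₂/A₁ = e^4.7442 ≈ 114.9

115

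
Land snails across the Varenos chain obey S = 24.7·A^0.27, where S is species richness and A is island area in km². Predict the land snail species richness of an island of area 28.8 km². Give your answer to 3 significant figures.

61.2

S = 24.7 × 28.8^0.27
ln S = ln 24.7 + 0.27 × ln 28.8 = 3.2068 + 0.27 × 3.3604 = 4.1141
S = e^4.1141 ≈ 61.2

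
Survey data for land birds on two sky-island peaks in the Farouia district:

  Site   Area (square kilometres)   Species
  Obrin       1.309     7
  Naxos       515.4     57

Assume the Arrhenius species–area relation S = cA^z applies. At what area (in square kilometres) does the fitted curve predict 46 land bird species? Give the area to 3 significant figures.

280 square kilometres

z = ln(57/7) / ln(515.4/1.309) = 2.0971 / 5.9757 = 0.3509
c = 7 / 1.309^0.3509 = 7 / 1.099 = 6.369
A = (46/6.369)^(1/0.3509) ⇒ ln A = ln(7.223)/0.3509 = 5.6340
A = e^5.6340 ≈ 279.8 square kilometres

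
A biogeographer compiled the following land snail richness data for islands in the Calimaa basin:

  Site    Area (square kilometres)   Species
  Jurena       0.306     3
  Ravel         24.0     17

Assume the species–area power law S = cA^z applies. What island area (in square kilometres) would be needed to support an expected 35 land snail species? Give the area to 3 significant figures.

148 square kilometres

z = ln(17/3) / ln(24/0.306) = 1.7346 / 4.3622 = 0.3976
c = 3 / 0.306^0.3976 = 3 / 0.6245 = 4.804
A = (35/4.804)^(1/0.3976) ⇒ ln A = ln(7.285)/0.3976 = 4.9941
A = e^4.9941 ≈ 147.5 square kilometres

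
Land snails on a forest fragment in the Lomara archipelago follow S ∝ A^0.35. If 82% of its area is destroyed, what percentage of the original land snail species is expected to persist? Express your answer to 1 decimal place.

54.9%

S_new/S_old = (A_new/A_old)^z = 0.18^0.35
= exp(0.35 × ln 0.18) = exp(0.35 × -1.7148) = exp(-0.6002) ≈ 0.5487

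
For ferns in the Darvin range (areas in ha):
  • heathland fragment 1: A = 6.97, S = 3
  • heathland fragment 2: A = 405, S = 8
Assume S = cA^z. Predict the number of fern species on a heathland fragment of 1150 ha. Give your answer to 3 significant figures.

10.3

z = ln(8/3) / ln(405/6.97) = 0.9808 / 4.0623 = 0.2414
c = 3 / 6.97^0.2414 = 3 / 1.598 = 1.877
S₃ = 1.877 × 1150^0.2414 = 1.877 × 5.483 ≈ 10.29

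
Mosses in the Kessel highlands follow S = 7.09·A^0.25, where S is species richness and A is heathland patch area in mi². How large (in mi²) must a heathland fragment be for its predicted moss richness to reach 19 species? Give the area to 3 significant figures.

19 = 7.09 × A^0.25  ⇒  A^0.25 = 19/7.09 = 2.68
ln A = ln(2.68) / 0.25 = 0.9858 / 0.25 = 3.9430
A = e^3.9430 ≈ 51.57 mi²

51.6 mi²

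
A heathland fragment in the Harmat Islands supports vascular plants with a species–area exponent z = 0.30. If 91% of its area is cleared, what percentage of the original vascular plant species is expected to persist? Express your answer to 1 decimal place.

48.6%

S_new/S_old = (A_new/A_old)^z = 0.09^0.3
= exp(0.3 × ln 0.09) = exp(0.3 × -2.4079) = exp(-0.7224) ≈ 0.4856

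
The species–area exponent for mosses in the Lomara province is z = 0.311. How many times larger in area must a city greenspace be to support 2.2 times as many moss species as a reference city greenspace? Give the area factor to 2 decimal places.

12.62

(A₂/A₁)^0.311 = 2.2, so A₂/A₁ = 2.2^(1/0.311) = 2.2^3.215
ln(A₂/A₁) = ln 2.2 / 0.311 = 0.7885 / 0.311 = 2.5352
A₂/A₁ = e^2.5352 ≈ 12.62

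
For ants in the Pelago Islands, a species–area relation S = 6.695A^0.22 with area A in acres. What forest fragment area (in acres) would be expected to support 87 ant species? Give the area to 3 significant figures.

116000 acres

87 = 6.695 × A^0.22  ⇒  A^0.22 = 87/6.695 = 12.99
ln A = ln(12.99) / 0.22 = 2.5645 / 0.22 = 11.6570
A = e^11.6570 ≈ 115501 acres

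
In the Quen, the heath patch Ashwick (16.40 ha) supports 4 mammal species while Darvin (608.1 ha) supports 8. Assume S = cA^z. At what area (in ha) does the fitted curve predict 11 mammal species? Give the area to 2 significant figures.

z = ln(8/4) / ln(608.1/16.4) = 0.6931 / 3.6131 = 0.1918
c = 4 / 16.4^0.1918 = 4 / 1.71 = 2.339
A = (11/2.339)^(1/0.1918) ⇒ ln A = ln(4.703)/0.1918 = 8.0703
A = e^8.0703 ≈ 3198 ha

3200 ha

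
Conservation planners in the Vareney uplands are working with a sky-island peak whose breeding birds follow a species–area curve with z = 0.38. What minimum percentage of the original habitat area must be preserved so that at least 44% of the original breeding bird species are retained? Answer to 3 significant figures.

Need (A_new/A_old)^0.38 = 0.44, so A_new/A_old = 0.44^(1/0.38) = 0.44^2.632
ln(A_new/A_old) = ln 0.44 / 0.38 = -0.8210 / 0.38 = -2.1605
A_new/A_old = e^-2.1605 ≈ 0.1153

11.5%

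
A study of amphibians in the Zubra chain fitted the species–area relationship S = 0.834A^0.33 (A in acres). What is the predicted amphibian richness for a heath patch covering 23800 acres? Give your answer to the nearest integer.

23

S = 0.834 × 23800^0.33
ln S = ln 0.834 + 0.33 × ln 23800 = -0.1815 + 0.33 × 10.0774 = 3.1440
S = e^3.1440 ≈ 23.2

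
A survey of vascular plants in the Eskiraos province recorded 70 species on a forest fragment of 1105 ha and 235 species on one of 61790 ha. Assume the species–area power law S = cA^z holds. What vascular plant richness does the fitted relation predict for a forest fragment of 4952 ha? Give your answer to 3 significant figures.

110

z = ln(235/70) / ln(61790/1105) = 1.2111 / 4.0239 = 0.3010
c = 70 / 1105^0.3010 = 70 / 8.241 = 8.494
S₃ = 8.494 × 4952^0.3010 = 8.494 × 12.94 ≈ 109.9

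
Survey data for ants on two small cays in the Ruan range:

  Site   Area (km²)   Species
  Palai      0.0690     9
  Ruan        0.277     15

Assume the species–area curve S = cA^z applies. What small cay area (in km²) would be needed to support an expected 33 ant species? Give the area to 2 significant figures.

2.4 km²

z = ln(15/9) / ln(0.277/0.069) = 0.5108 / 1.3899 = 0.3675
c = 9 / 0.069^0.3675 = 9 / 0.3743 = 24.04
A = (33/24.04)^(1/0.3675) ⇒ ln A = ln(1.373)/0.3675 = 0.8616
A = e^0.8616 ≈ 2.367 km²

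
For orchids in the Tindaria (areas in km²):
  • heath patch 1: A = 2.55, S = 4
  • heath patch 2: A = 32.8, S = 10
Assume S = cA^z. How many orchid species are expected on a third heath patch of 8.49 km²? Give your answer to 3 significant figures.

z = ln(10/4) / ln(32.8/2.55) = 0.9163 / 2.5543 = 0.3587
c = 4 / 2.55^0.3587 = 4 / 1.399 = 2.859
S₃ = 2.859 × 8.49^0.3587 = 2.859 × 2.154 ≈ 6.158

6.16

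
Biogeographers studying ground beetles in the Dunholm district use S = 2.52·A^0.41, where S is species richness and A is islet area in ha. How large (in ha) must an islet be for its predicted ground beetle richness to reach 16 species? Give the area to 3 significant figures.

16 = 2.52 × A^0.41  ⇒  A^0.41 = 16/2.52 = 6.349
ln A = ln(6.349) / 0.41 = 1.8483 / 0.41 = 4.5081
A = e^4.5081 ≈ 90.75 ha

90.8 ha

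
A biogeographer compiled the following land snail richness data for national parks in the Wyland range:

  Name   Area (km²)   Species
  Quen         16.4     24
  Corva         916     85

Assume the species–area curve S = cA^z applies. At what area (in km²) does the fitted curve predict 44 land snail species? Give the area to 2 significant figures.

z = ln(85/24) / ln(916/16.4) = 1.2646 / 4.0227 = 0.3144
c = 24 / 16.4^0.3144 = 24 / 2.409 = 9.961
A = (44/9.961)^(1/0.3144) ⇒ ln A = ln(4.417)/0.3144 = 4.7254
A = e^4.7254 ≈ 112.8 km²

110 km²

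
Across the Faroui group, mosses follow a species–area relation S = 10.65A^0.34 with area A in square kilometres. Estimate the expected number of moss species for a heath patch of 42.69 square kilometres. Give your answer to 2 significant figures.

S = 10.65 × 42.69^0.34
ln S = ln 10.65 + 0.34 × ln 42.69 = 2.3656 + 0.34 × 3.7540 = 3.6419
S = e^3.6419 ≈ 38.16

38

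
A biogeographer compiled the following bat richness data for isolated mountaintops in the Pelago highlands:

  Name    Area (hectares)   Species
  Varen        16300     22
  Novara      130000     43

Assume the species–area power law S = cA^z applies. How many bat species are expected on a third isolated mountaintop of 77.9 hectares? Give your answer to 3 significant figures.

3.92

z = ln(43/22) / ln(130000/16300) = 0.6702 / 2.0764 = 0.3228
c = 22 / 16300^0.3228 = 22 / 22.88 = 0.9614
S₃ = 0.9614 × 77.9^0.3228 = 0.9614 × 4.079 ≈ 3.921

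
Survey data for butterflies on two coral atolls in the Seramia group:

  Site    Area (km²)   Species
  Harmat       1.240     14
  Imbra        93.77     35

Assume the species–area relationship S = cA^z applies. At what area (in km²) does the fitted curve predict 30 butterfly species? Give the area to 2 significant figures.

z = ln(35/14) / ln(93.77/1.24) = 0.9163 / 4.3257 = 0.2118
c = 14 / 1.24^0.2118 = 14 / 1.047 = 13.38
A = (30/13.38)^(1/0.2118) ⇒ ln A = ln(2.243)/0.2118 = 3.8131
A = e^3.8131 ≈ 45.29 km²

45 km²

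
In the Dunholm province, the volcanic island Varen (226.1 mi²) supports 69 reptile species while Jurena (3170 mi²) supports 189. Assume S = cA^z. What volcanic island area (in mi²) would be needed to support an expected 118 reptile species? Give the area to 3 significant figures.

z = ln(189/69) / ln(3170/226.1) = 1.0076 / 2.6405 = 0.3816
c = 69 / 226.1^0.3816 = 69 / 7.914 = 8.718
A = (118/8.718)^(1/0.3816) ⇒ ln A = ln(13.53)/0.3816 = 6.8271
A = e^6.8271 ≈ 922.5 mi²

922 mi²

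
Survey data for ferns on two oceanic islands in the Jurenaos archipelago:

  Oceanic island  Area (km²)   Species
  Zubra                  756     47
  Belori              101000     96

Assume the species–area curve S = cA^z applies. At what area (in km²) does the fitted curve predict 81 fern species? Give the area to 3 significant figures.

z = ln(96/47) / ln(101000/756) = 0.7142 / 4.8948 = 0.1459
c = 47 / 756^0.1459 = 47 / 2.63 = 17.87
A = (81/17.87)^(1/0.1459) ⇒ ln A = ln(4.533)/0.1459 = 10.3585
A = e^10.3585 ≈ 31523 km²

31500 km²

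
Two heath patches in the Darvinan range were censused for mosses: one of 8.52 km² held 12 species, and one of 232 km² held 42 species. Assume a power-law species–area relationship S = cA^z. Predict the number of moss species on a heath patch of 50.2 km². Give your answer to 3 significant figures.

23.5

z = ln(42/12) / ln(232/8.52) = 1.2528 / 3.3043 = 0.3791
c = 12 / 8.52^0.3791 = 12 / 2.253 = 5.326
S₃ = 5.326 × 50.2^0.3791 = 5.326 × 4.414 ≈ 23.51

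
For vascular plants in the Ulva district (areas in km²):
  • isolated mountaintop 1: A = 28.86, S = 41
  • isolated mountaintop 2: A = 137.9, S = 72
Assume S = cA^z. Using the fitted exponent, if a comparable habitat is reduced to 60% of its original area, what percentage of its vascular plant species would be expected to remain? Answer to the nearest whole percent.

z = ln(72/41) / ln(137.9/28.86) = 0.5631 / 1.5641 = 0.3600
S_new/S_old = (A_new/A_old)^z = 0.6^0.3600 = exp(0.3600 × -0.5108) = 0.832

83%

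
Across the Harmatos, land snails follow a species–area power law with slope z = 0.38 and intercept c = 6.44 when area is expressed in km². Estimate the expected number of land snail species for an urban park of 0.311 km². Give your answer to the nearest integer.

S = 6.44 × 0.311^0.38 = 6.44 × 0.6416 ≈ 4.132

4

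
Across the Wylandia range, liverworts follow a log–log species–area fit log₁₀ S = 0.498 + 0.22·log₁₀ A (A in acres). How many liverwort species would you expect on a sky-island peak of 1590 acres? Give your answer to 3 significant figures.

S = 3.148 × 1590^0.22
ln S = ln 3.148 + 0.22 × ln 1590 = 1.1467 + 0.22 × 7.3715 = 2.7684
S = e^2.7684 ≈ 15.93

15.9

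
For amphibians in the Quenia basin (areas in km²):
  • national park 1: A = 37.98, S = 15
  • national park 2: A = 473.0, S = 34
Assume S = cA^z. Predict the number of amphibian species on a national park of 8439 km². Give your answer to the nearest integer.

87

z = ln(34/15) / ln(473/37.98) = 0.8183 / 2.5220 = 0.3245
c = 15 / 37.98^0.3245 = 15 / 3.255 = 4.609
S₃ = 4.609 × 8439^0.3245 = 4.609 × 18.79 ≈ 86.6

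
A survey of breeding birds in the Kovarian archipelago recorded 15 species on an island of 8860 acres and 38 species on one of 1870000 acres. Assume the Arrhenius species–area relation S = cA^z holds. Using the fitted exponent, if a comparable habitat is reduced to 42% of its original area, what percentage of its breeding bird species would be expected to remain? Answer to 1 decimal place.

z = ln(38/15) / ln(1870000/8860) = 0.9295 / 5.3521 = 0.1737
S_new/S_old = (A_new/A_old)^z = 0.42^0.1737 = exp(0.1737 × -0.8675) = 0.8601

86.0%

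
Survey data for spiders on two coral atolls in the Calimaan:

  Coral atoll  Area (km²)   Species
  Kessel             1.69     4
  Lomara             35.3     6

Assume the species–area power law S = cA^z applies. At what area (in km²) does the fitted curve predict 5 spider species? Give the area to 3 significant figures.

z = ln(6/4) / ln(35.3/1.69) = 0.4055 / 3.0392 = 0.1334
c = 4 / 1.69^0.1334 = 4 / 1.073 = 3.73
A = (5/3.73)^(1/0.1334) ⇒ ln A = ln(1.341)/0.1334 = 2.1973
A = e^2.1973 ≈ 9.001 km²

9.00 km²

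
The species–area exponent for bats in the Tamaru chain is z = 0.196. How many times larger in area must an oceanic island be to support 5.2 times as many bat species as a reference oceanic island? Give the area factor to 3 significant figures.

4500

(A₂/A₁)^0.196 = 5.2, so A₂/A₁ = 5.2^(1/0.196) = 5.2^5.102
ln(A₂/A₁) = ln 5.2 / 0.196 = 1.6487 / 0.196 = 8.4115
A₂/A₁ = e^8.4115 ≈ 4499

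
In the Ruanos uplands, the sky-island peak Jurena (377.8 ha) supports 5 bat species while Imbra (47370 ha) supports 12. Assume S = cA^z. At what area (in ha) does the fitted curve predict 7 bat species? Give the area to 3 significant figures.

z = ln(12/5) / ln(47370/377.8) = 0.8755 / 4.8314 = 0.1812
c = 5 / 377.8^0.1812 = 5 / 2.931 = 1.706
A = (7/1.706)^(1/0.1812) ⇒ ln A = ln(4.103)/0.1812 = 7.7912
A = e^7.7912 ≈ 2419 ha

2420 ha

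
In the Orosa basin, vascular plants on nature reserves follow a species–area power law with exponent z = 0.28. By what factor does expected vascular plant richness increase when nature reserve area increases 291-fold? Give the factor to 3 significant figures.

S₂/S₁ = (A₂/A₁)^z = 291^0.28
ln(S₂/S₁) = 0.28 × ln 291 = 0.28 × 5.6733 = 1.5885
S₂/S₁ = e^1.5885 ≈ 4.897

4.90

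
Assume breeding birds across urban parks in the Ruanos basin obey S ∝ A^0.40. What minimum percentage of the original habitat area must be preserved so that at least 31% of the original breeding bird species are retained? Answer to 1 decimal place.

5.4%

Need (A_new/A_old)^0.4 = 0.31, so A_new/A_old = 0.31^(1/0.4) = 0.31^2.5
ln(A_new/A_old) = ln 0.31 / 0.4 = -1.1712 / 0.4 = -2.9280
A_new/A_old = e^-2.9280 ≈ 0.05351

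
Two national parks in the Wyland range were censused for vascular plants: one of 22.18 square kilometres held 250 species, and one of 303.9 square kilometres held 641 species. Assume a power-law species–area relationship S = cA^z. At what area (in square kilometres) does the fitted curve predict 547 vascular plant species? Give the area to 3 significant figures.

196 square kilometres

z = ln(641/250) / ln(303.9/22.18) = 0.9416 / 2.6175 = 0.3597
c = 250 / 22.18^0.3597 = 250 / 3.049 = 81.99
A = (547/81.99)^(1/0.3597) ⇒ ln A = ln(6.671)/0.3597 = 5.2759
A = e^5.2759 ≈ 195.6 square kilometres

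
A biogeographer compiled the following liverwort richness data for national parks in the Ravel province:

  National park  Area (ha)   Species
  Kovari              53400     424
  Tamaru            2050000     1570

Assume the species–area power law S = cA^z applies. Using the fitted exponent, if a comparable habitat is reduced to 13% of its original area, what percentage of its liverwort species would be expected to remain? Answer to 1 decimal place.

z = ln(1570/424) / ln(2050000/53400) = 1.3091 / 3.6478 = 0.3589
S_new/S_old = (A_new/A_old)^z = 0.13^0.3589 = exp(0.3589 × -2.0402) = 0.4809

48.1%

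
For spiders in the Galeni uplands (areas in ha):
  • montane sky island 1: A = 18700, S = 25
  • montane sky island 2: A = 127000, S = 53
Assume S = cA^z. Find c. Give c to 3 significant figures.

z = ln(S₂/S₁) / ln(A₂/A₁) = ln(53/25) / ln(127000/18700) = 0.7514 / 1.9157 = 0.3922
c = S₁ / A₁^z = 25 / 18700^0.3922 = 25 / 47.38 = 0.5276

0.528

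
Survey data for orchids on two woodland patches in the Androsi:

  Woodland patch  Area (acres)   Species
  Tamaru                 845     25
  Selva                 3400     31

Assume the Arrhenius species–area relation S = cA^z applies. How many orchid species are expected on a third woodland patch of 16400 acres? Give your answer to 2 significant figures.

40

z = ln(31/25) / ln(3400/845) = 0.2151 / 1.3922 = 0.1545
c = 25 / 845^0.1545 = 25 / 2.833 = 8.825
S₃ = 8.825 × 16400^0.1545 = 8.825 × 4.48 ≈ 39.53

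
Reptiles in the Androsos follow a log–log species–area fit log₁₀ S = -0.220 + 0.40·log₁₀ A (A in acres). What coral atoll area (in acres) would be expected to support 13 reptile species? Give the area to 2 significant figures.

2200 acres

13 = 0.6026 × A^0.4  ⇒  A^0.4 = 13/0.6026 = 21.57
ln A = ln(21.57) / 0.4 = 3.0715 / 0.4 = 7.6788
A = e^7.6788 ≈ 2162 acres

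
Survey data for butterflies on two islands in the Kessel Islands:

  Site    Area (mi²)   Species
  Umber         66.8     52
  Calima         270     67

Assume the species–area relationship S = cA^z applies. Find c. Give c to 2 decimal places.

24.26

z = ln(S₂/S₁) / ln(A₂/A₁) = ln(67/52) / ln(270/66.8) = 0.2534 / 1.3967 = 0.1815
c = S₁ / A₁^z = 52 / 66.8^0.1815 = 52 / 2.144 = 24.26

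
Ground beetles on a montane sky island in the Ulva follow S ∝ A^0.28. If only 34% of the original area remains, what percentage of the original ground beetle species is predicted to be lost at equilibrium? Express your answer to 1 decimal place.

26.1%

S_new/S_old = (A_new/A_old)^z = 0.34^0.28
= exp(0.28 × ln 0.34) = exp(0.28 × -1.0788) = exp(-0.3021) ≈ 0.7393
Fraction lost = 1 − 0.7393 = 0.2607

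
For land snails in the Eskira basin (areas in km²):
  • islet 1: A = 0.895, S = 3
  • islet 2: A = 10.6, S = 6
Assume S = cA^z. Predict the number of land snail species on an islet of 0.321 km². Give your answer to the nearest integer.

z = ln(6/3) / ln(10.6/0.895) = 0.6931 / 2.4718 = 0.2804
c = 3 / 0.895^0.2804 = 3 / 0.9694 = 3.095
S₃ = 3.095 × 0.321^0.2804 = 3.095 × 0.7271 ≈ 2.25

2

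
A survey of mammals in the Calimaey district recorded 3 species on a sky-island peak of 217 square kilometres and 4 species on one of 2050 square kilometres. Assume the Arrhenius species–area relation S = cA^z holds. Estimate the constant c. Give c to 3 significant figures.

1.51

z = ln(S₂/S₁) / ln(A₂/A₁) = ln(4/3) / ln(2050/217) = 0.2877 / 2.2457 = 0.1281
c = S₁ / A₁^z = 3 / 217^0.1281 = 3 / 1.992 = 1.506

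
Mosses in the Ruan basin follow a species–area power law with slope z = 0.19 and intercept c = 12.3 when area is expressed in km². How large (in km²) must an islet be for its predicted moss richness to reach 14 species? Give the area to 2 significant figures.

2.0 km²

14 = 12.3 × A^0.19  ⇒  A^0.19 = 14/12.3 = 1.138
ln A = ln(1.138) / 0.19 = 0.1295 / 0.19 = 0.6814
A = e^0.6814 ≈ 1.977 km²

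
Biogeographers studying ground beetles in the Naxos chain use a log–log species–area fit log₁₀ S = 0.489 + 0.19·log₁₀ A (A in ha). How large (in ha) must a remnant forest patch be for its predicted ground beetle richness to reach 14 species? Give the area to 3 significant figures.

14 = 3.083 × A^0.19  ⇒  A^0.19 = 14/3.083 = 4.541
ln A = ln(4.541) / 0.19 = 1.5131 / 0.19 = 7.9636
A = e^7.9636 ≈ 2875 ha

2870 ha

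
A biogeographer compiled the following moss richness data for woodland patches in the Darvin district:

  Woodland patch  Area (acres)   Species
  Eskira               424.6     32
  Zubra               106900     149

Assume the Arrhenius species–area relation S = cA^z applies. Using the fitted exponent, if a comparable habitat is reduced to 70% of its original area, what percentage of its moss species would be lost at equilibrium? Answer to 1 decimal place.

z = ln(149/32) / ln(106900/424.6) = 1.5382 / 5.5285 = 0.2782
S_new/S_old = (A_new/A_old)^z = 0.7^0.2782 = exp(0.2782 × -0.3567) = 0.9055
Fraction lost = 1 − 0.9055 = 0.09447

9.4%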